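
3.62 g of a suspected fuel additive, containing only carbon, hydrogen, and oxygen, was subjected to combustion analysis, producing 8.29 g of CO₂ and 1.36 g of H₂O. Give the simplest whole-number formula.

mol C = 8.29 g CO₂ ÷ 44.009 g/mol = 0.1884 mol
mol H = 2 × 1.36 g H₂O ÷ 18.015 g/mol = 0.1510 mol
mass O = 3.62 − (2.263 + 0.1522) = 1.205 g → mol O = 1.205 ÷ 15.999 = 0.07534 mol
Divide by the smallest (0.07534 mol): C 2.500, H 2.004, O 1.000
Multiplying each by 2 gives whole numbers: C 5.00, H 4.01, O 2.00

C5H4O2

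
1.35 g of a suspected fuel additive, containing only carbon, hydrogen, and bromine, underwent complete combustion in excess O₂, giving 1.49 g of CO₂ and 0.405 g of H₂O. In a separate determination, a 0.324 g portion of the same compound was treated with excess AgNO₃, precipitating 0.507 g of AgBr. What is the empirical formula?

C3H4Br

mol C = 1.49 g CO₂ ÷ 44.009 g/mol = 0.03386 mol
mol H = 2 × 0.405 g H₂O ÷ 18.015 g/mol = 0.04496 mol
From the AgBr data: mol Br per gram of compound = (0.507 ÷ 187.772) ÷ 0.324 = 0.008334 mol/g, so in the 1.35 g combustion sample mol Br = 0.01125 mol
Divide by the smallest (0.01125 mol): C 3.009, H 3.997, Br 1.000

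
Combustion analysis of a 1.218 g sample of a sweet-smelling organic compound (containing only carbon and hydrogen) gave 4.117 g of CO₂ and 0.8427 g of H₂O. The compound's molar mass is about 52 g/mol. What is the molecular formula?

C4H4

mol C = 4.117 g CO₂ ÷ 44.009 g/mol = 0.093549 mol
mol H = 2 × 0.8427 g H₂O ÷ 18.015 g/mol = 0.093555 mol
Divide by the smallest (0.093549 mol): C 1.000, H 1.000
Empirical formula: CH
Empirical-formula mass = 13.02 g/mol; 52 ÷ 13.02 ≈ 4, so the molecular formula is C4H4.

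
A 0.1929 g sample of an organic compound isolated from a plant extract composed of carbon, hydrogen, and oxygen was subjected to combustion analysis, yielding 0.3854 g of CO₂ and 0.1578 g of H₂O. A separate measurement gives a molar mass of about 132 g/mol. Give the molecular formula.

mol C = 0.3854 g CO₂ ÷ 44.009 g/mol = 0.0087573 mol
mol H = 2 × 0.1578 g H₂O ÷ 18.015 g/mol = 0.017519 mol
mass O = 0.1929 − (0.10518 + 0.017659) = 0.070057 g → mol O = 0.070057 ÷ 15.999 = 0.0043788 mol
Divide by the smallest (0.0043788 mol): C 2.000, H 4.001, O 1.000
Empirical formula: C2H4O
Empirical-formula mass = 44.05 g/mol; 132 ÷ 44.05 ≈ 3, so the molecular formula is C6H12O3.

C6H12O3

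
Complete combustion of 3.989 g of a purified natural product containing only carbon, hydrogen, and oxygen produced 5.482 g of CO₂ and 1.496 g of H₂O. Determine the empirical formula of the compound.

C6H8O7

mol C = 5.482 g CO₂ ÷ 44.009 g/mol = 0.12457 mol
mol H = 2 × 1.496 g H₂O ÷ 18.015 g/mol = 0.16608 mol
mass O = 3.989 − (1.4962 + 0.16741) = 2.3254 g → mol O = 2.3254 ÷ 15.999 = 0.14535 mol
Divide by the smallest (0.12457 mol): C 1.000, H 1.333, O 1.167
Multiplying each by 6 gives whole numbers: C 6.00, H 8.00, O 7.00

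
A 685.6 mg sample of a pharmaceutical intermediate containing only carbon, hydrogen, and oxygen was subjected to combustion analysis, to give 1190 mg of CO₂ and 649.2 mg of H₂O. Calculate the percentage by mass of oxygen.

mol C = 1.190 g CO₂ ÷ 44.009 g/mol = 0.027040 mol
mol H = 2 × 0.6492 g H₂O ÷ 18.015 g/mol = 0.072073 mol
mass O = 0.6856 − (0.32478 + 0.072650) = 0.28817 g → mol O = 0.28817 ÷ 15.999 = 0.018012 mol
mass % O = 0.28817 g ÷ 0.6856 g × 100%

42.03%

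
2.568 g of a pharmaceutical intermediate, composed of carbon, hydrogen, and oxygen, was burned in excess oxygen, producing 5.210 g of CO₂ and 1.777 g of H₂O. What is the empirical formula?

mol C = 5.210 g CO₂ ÷ 44.009 g/mol = 0.11838 mol
mol H = 2 × 1.777 g H₂O ÷ 18.015 g/mol = 0.19728 mol
mass O = 2.568 − (1.4219 + 0.19886) = 0.94722 g → mol O = 0.94722 ÷ 15.999 = 0.059205 mol
Divide by the smallest (0.059205 mol): C 2.000, H 3.332, O 1.000
Multiplying each by 3 gives whole numbers: C 6.00, H 10.00, O 3.00

C6H10O3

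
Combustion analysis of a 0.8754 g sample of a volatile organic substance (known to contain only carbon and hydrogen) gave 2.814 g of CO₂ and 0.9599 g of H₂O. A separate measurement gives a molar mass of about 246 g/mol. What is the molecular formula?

C18H30

mol C = 2.814 g CO₂ ÷ 44.009 g/mol = 0.063941 mol
mol H = 2 × 0.9599 g H₂O ÷ 18.015 g/mol = 0.10657 mol
Divide by the smallest (0.063941 mol): C 1.000, H 1.667
Multiplying each by 3 gives whole numbers: C 3.00, H 5.00
Empirical formula: C3H5
Empirical-formula mass = 41.07 g/mol; 246 ÷ 41.07 ≈ 6, so the molecular formula is C18H30.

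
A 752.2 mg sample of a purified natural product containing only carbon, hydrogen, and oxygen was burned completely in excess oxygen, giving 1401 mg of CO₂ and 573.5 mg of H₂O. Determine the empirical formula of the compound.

C5H10O3

mol C = 1.401 g CO₂ ÷ 44.009 g/mol = 0.031834 mol
mol H = 2 × 0.5735 g H₂O ÷ 18.015 g/mol = 0.063669 mol
mass O = 0.7522 − (0.38236 + 0.064179) = 0.30566 g → mol O = 0.30566 ÷ 15.999 = 0.019105 mol
Divide by the smallest (0.019105 mol): C 1.666, H 3.333, O 1.000
Multiplying each by 3 gives whole numbers: C 5.00, H 10.00, O 3.00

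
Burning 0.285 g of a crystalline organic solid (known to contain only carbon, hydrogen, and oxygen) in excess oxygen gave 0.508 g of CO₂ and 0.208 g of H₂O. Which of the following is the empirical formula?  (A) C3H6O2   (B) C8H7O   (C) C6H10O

(A) C3H6O2

mol C = 0.508 g CO₂ ÷ 44.009 g/mol = 0.01154 mol
mol H = 2 × 0.208 g H₂O ÷ 18.015 g/mol = 0.02309 mol
mass O = 0.285 − (0.1386 + 0.02328) = 0.1231 g → mol O = 0.1231 ÷ 15.999 = 0.007693 mol
Divide by the smallest (0.007693 mol): C 1.500, H 3.002, O 1.000
Multiplying each by 2 gives whole numbers: C 3.00, H 6.00, O 2.00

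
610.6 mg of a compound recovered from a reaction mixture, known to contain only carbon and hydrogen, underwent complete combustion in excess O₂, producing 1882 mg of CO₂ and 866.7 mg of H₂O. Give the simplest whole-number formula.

C4H9

mol C = 1.882 g CO₂ ÷ 44.009 g/mol = 0.042764 mol
mol H = 2 × 0.8667 g H₂O ÷ 18.015 g/mol = 0.096220 mol
Divide by the smallest (0.042764 mol): C 1.000, H 2.250
Multiplying each by 4 gives whole numbers: C 4.00, H 9.00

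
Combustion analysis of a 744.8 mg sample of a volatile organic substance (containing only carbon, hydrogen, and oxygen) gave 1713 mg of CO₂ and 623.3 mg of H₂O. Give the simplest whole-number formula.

C9H16O3

mol C = 1.713 g CO₂ ÷ 44.009 g/mol = 0.038924 mol
mol H = 2 × 0.6233 g H₂O ÷ 18.015 g/mol = 0.069198 mol
mass O = 0.7448 − (0.46751 + 0.069751) = 0.20753 g → mol O = 0.20753 ÷ 15.999 = 0.012972 mol
Divide by the smallest (0.012972 mol): C 3.001, H 5.335, O 1.000
Multiplying each by 3 gives whole numbers: C 9.00, H 16.00, O 3.00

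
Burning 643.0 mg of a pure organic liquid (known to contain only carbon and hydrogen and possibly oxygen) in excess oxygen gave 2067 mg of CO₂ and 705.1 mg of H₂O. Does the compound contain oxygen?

mol C = 2.067 g CO₂ ÷ 44.009 g/mol = 0.046968 mol
mol H = 2 × 0.7051 g H₂O ÷ 18.015 g/mol = 0.078279 mol
C and H together account for 0.64303 g — essentially the entire 0.6430 g sample — so the compound contains no oxygen.

no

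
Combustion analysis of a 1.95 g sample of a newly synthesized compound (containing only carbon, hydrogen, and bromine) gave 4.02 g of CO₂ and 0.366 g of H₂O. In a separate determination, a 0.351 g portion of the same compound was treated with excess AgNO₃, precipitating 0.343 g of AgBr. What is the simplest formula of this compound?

C9H4Br

mol C = 4.02 g CO₂ ÷ 44.009 g/mol = 0.09134 mol
mol H = 2 × 0.366 g H₂O ÷ 18.015 g/mol = 0.04063 mol
From the AgBr data: mol Br per gram of compound = (0.343 ÷ 187.772) ÷ 0.351 = 0.005204 mol/g, so in the 1.95 g combustion sample mol Br = 0.01015 mol
Divide by the smallest (0.01015 mol): C 9.001, H 4.004, Br 1.000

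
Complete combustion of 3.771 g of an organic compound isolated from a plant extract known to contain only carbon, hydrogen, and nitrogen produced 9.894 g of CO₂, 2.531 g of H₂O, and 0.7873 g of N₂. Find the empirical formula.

C4H5N

mol C = 9.894 g CO₂ ÷ 44.009 g/mol = 0.22482 mol
mol H = 2 × 2.531 g H₂O ÷ 18.015 g/mol = 0.28099 mol
mol N = 2 × 0.7873 g N₂ ÷ 28.014 g/mol = 0.056208 mol
Divide by the smallest (0.056208 mol): C 4.000, H 4.999, N 1.000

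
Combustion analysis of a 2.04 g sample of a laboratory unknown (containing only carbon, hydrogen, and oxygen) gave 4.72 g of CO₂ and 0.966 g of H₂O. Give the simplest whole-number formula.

C8H8O3

mol C = 4.72 g CO₂ ÷ 44.009 g/mol = 0.1073 mol
mol H = 2 × 0.966 g H₂O ÷ 18.015 g/mol = 0.1072 mol
mass O = 2.04 − (1.288 + 0.1081) = 0.6437 g → mol O = 0.6437 ÷ 15.999 = 0.04023 mol
Divide by the smallest (0.04023 mol): C 2.666, H 2.665, O 1.000
Multiplying each by 3 gives whole numbers: C 8.00, H 8.00, O 3.00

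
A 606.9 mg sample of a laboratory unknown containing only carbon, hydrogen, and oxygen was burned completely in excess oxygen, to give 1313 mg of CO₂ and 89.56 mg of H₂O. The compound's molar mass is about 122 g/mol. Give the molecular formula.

mol C = 1.313 g CO₂ ÷ 44.009 g/mol = 0.029835 mol
mol H = 2 × 0.08956 g H₂O ÷ 18.015 g/mol = 0.0099428 mol
mass O = 0.6069 − (0.35835 + 0.010022) = 0.23853 g → mol O = 0.23853 ÷ 15.999 = 0.014909 mol
Divide by the smallest (0.0099428 mol): C 3.001, H 1.000, O 1.499
Multiplying each by 2 gives whole numbers: C 6.00, H 2.00, O 3.00
Empirical formula: C6H2O3
Empirical-formula mass = 122.08 g/mol; 122 ÷ 122.08 ≈ 1, so the molecular formula is C6H2O3.

C6H2O3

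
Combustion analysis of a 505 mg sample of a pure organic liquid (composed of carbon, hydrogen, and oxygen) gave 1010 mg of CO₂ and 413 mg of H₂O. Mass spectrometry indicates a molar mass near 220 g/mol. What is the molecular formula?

C10H20O5

mol C = 1.01 g CO₂ ÷ 44.009 g/mol = 0.02295 mol
mol H = 2 × 0.413 g H₂O ÷ 18.015 g/mol = 0.04585 mol
mass O = 0.505 − (0.2757 + 0.04622) = 0.1831 g → mol O = 0.1831 ÷ 15.999 = 0.01145 mol
Divide by the smallest (0.01145 mol): C 2.005, H 4.006, O 1.000
Empirical formula: C2H4O
Empirical-formula mass = 44.05 g/mol; 220 ÷ 44.05 ≈ 5, so the molecular formula is C10H20O5.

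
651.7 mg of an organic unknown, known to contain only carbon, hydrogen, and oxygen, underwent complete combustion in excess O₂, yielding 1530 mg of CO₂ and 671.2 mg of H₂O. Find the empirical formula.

C7H15O2

mol C = 1.530 g CO₂ ÷ 44.009 g/mol = 0.034766 mol
mol H = 2 × 0.6712 g H₂O ÷ 18.015 g/mol = 0.074516 mol
mass O = 0.6517 − (0.41757 + 0.075112) = 0.15902 g → mol O = 0.15902 ÷ 15.999 = 0.0099393 mol
Divide by the smallest (0.0099393 mol): C 3.498, H 7.497, O 1.000
Multiplying each by 2 gives whole numbers: C 7.00, H 14.99, O 2.00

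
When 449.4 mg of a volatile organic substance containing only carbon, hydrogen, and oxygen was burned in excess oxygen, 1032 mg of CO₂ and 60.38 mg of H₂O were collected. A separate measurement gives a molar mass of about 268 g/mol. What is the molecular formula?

mol C = 1.032 g CO₂ ÷ 44.009 g/mol = 0.023450 mol
mol H = 2 × 0.06038 g H₂O ÷ 18.015 g/mol = 0.0067033 mol
mass O = 0.4494 − (0.28165 + 0.0067569) = 0.16099 g → mol O = 0.16099 ÷ 15.999 = 0.010062 mol
Divide by the smallest (0.0067033 mol): C 3.498, H 1.000, O 1.501
Multiplying each by 2 gives whole numbers: C 7.00, H 2.00, O 3.00
Empirical formula: C7H2O3
Empirical-formula mass = 134.09 g/mol; 268 ÷ 134.09 ≈ 2, so the molecular formula is C14H4O6.

C14H4O6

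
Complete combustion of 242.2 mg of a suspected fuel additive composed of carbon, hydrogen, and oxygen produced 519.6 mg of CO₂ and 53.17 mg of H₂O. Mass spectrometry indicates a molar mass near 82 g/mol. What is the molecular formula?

mol C = 0.5196 g CO₂ ÷ 44.009 g/mol = 0.011807 mol
mol H = 2 × 0.05317 g H₂O ÷ 18.015 g/mol = 0.0059029 mol
mass O = 0.2422 − (0.14181 + 0.0059501) = 0.094440 g → mol O = 0.094440 ÷ 15.999 = 0.0059029 mol
Divide by the smallest (0.0059029 mol): C 2.000, H 1.000, O 1.000
Empirical formula: C2HO
Empirical-formula mass = 41.03 g/mol; 82 ÷ 41.03 ≈ 2, so the molecular formula is C4H2O2.

C4H2O2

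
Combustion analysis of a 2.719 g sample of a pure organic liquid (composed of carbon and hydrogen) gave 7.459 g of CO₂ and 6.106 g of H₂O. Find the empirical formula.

mol C = 7.459 g CO₂ ÷ 44.009 g/mol = 0.16949 mol
mol H = 2 × 6.106 g H₂O ÷ 18.015 g/mol = 0.67788 mol
Divide by the smallest (0.16949 mol): C 1.000, H 4.000

CH4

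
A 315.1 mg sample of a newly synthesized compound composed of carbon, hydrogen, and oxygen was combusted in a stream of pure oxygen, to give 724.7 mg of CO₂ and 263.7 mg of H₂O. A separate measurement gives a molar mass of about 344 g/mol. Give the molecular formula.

mol C = 0.7247 g CO₂ ÷ 44.009 g/mol = 0.016467 mol
mol H = 2 × 0.2637 g H₂O ÷ 18.015 g/mol = 0.029276 mol
mass O = 0.3151 − (0.19779 + 0.029510) = 0.087804 g → mol O = 0.087804 ÷ 15.999 = 0.0054881 mol
Divide by the smallest (0.0054881 mol): C 3.001, H 5.334, O 1.000
Multiplying each by 3 gives whole numbers: C 9.00, H 16.00, O 3.00
Empirical formula: C9H16O3
Empirical-formula mass = 172.22 g/mol; 344 ÷ 172.22 ≈ 2, so the molecular formula is C18H32O6.

C18H32O6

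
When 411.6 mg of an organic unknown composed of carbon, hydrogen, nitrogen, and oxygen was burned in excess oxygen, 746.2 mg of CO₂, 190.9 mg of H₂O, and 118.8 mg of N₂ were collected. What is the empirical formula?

C4H5N2O

mol C = 0.7462 g CO₂ ÷ 44.009 g/mol = 0.016956 mol
mol H = 2 × 0.1909 g H₂O ÷ 18.015 g/mol = 0.021193 mol
mol N = 2 × 0.1188 g N₂ ÷ 28.014 g/mol = 0.0084815 mol
mass O = 0.4116 − (0.20365 + 0.021363 + 0.11880) = 0.067783 g → mol O = 0.067783 ÷ 15.999 = 0.0042367 mol
Divide by the smallest (0.0042367 mol): C 4.002, H 5.002, N 2.002, O 1.000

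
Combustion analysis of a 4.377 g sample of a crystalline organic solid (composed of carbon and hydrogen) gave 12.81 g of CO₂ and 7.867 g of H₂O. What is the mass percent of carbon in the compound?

79.87%

mol C = 12.81 g CO₂ ÷ 44.009 g/mol = 0.29108 mol
mol H = 2 × 7.867 g H₂O ÷ 18.015 g/mol = 0.87338 mol
mass % C = 3.4961 g ÷ 4.377 g × 100%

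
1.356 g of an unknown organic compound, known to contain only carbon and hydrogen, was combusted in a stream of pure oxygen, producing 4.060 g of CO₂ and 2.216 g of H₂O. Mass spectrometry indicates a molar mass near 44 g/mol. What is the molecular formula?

C3H8

mol C = 4.060 g CO₂ ÷ 44.009 g/mol = 0.092254 mol
mol H = 2 × 2.216 g H₂O ÷ 18.015 g/mol = 0.24602 mol
Divide by the smallest (0.092254 mol): C 1.000, H 2.667
Multiplying each by 3 gives whole numbers: C 3.00, H 8.00
Empirical formula: C3H8
Empirical-formula mass = 44.10 g/mol; 44 ÷ 44.10 ≈ 1, so the molecular formula is C3H8.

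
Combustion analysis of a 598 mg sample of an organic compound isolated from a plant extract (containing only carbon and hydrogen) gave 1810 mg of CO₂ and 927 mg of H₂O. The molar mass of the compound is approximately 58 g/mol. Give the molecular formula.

C4H10

mol C = 1.81 g CO₂ ÷ 44.009 g/mol = 0.04113 mol
mol H = 2 × 0.927 g H₂O ÷ 18.015 g/mol = 0.1029 mol
Divide by the smallest (0.04113 mol): C 1.000, H 2.502
Multiplying each by 2 gives whole numbers: C 2.00, H 5.00
Empirical formula: C2H5
Empirical-formula mass = 29.06 g/mol; 58 ÷ 29.06 ≈ 2, so the molecular formula is C4H10.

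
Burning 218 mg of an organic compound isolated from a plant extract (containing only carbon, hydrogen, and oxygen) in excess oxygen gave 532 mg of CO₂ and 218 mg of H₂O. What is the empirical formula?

mol C = 0.532 g CO₂ ÷ 44.009 g/mol = 0.01209 mol
mol H = 2 × 0.218 g H₂O ÷ 18.015 g/mol = 0.02420 mol
mass O = 0.218 − (0.1452 + 0.02440) = 0.04841 g → mol O = 0.04841 ÷ 15.999 = 0.003026 mol
Divide by the smallest (0.003026 mol): C 3.995, H 7.999, O 1.000

C4H8O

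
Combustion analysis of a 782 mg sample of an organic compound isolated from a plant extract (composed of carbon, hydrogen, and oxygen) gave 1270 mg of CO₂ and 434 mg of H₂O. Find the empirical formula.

C6H10O5

mol C = 1.27 g CO₂ ÷ 44.009 g/mol = 0.02886 mol
mol H = 2 × 0.434 g H₂O ÷ 18.015 g/mol = 0.04818 mol
mass O = 0.782 − (0.3466 + 0.04857) = 0.3868 g → mol O = 0.3868 ÷ 15.999 = 0.02418 mol
Divide by the smallest (0.02418 mol): C 1.194, H 1.993, O 1.000
Multiplying each by 5 gives whole numbers: C 5.97, H 9.96, O 5.00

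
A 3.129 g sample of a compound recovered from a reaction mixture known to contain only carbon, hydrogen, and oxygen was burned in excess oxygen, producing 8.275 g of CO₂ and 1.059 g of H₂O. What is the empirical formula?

mol C = 8.275 g CO₂ ÷ 44.009 g/mol = 0.18803 mol
mol H = 2 × 1.059 g H₂O ÷ 18.015 g/mol = 0.11757 mol
mass O = 3.129 − (2.2584 + 0.11851) = 0.75207 g → mol O = 0.75207 ÷ 15.999 = 0.047007 mol
Divide by the smallest (0.047007 mol): C 4.000, H 2.501, O 1.000
Multiplying each by 2 gives whole numbers: C 8.00, H 5.00, O 2.00

C8H5O2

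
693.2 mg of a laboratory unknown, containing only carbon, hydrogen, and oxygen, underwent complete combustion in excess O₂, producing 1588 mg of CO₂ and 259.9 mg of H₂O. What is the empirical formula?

C5H4O2

mol C = 1.588 g CO₂ ÷ 44.009 g/mol = 0.036084 mol
mol H = 2 × 0.2599 g H₂O ÷ 18.015 g/mol = 0.028854 mol
mass O = 0.6932 − (0.43340 + 0.029085) = 0.23072 g → mol O = 0.23072 ÷ 15.999 = 0.014421 mol
Divide by the smallest (0.014421 mol): C 2.502, H 2.001, O 1.000
Multiplying each by 2 gives whole numbers: C 5.00, H 4.00, O 2.00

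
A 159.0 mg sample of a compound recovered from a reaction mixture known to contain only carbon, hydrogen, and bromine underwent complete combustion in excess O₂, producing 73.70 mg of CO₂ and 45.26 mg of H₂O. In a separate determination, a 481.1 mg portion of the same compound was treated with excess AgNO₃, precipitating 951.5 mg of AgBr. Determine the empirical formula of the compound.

CH3Br

mol C = 0.07370 g CO₂ ÷ 44.009 g/mol = 0.0016747 mol
mol H = 2 × 0.04526 g H₂O ÷ 18.015 g/mol = 0.0050247 mol
From the AgBr data: mol Br per gram of compound = (0.9515 ÷ 187.772) ÷ 0.4811 = 0.010533 mol/g, so in the 0.1590 g combustion sample mol Br = 0.0016747 mol
Divide by the smallest (0.0016747 mol): C 1.000, H 3.000, Br 1.000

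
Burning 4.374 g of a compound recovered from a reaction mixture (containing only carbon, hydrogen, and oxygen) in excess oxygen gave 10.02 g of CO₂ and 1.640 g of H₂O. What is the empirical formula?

mol C = 10.02 g CO₂ ÷ 44.009 g/mol = 0.22768 mol
mol H = 2 × 1.640 g H₂O ÷ 18.015 g/mol = 0.18207 mol
mass O = 4.374 − (2.7347 + 0.18353) = 1.4558 g → mol O = 1.4558 ÷ 15.999 = 0.090993 mol
Divide by the smallest (0.090993 mol): C 2.502, H 2.001, O 1.000
Multiplying each by 2 gives whole numbers: C 5.00, H 4.00, O 2.00

C5H4O2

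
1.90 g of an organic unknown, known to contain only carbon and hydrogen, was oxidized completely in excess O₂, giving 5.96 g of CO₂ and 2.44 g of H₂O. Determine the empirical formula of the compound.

mol C = 5.96 g CO₂ ÷ 44.009 g/mol = 0.1354 mol
mol H = 2 × 2.44 g H₂O ÷ 18.015 g/mol = 0.2709 mol
Divide by the smallest (0.1354 mol): C 1.000, H 2.000

CH2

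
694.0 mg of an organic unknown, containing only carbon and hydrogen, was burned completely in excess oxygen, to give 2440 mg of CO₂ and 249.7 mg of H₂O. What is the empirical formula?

C2H

mol C = 2.440 g CO₂ ÷ 44.009 g/mol = 0.055443 mol
mol H = 2 × 0.2497 g H₂O ÷ 18.015 g/mol = 0.027721 mol
Divide by the smallest (0.027721 mol): C 2.000, H 1.000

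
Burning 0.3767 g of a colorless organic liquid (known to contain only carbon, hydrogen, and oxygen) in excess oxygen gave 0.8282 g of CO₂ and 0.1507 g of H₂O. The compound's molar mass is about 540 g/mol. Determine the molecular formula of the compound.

mol C = 0.8282 g CO₂ ÷ 44.009 g/mol = 0.018819 mol
mol H = 2 × 0.1507 g H₂O ÷ 18.015 g/mol = 0.016731 mol
mass O = 0.3767 − (0.22603 + 0.016864) = 0.13380 g → mol O = 0.13380 ÷ 15.999 = 0.0083632 mol
Divide by the smallest (0.0083632 mol): C 2.250, H 2.001, O 1.000
Multiplying each by 4 gives whole numbers: C 9.00, H 8.00, O 4.00
Empirical formula: C9H8O4
Empirical-formula mass = 180.16 g/mol; 540 ÷ 180.16 ≈ 3, so the molecular formula is C27H24O12.

C27H24O12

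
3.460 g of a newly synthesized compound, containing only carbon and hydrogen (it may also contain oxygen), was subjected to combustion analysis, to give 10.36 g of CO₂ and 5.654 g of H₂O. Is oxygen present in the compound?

no

mol C = 10.36 g CO₂ ÷ 44.009 g/mol = 0.23541 mol
mol H = 2 × 5.654 g H₂O ÷ 18.015 g/mol = 0.62770 mol
C and H together account for 3.4602 g — essentially the entire 3.460 g sample — so the compound contains no oxygen.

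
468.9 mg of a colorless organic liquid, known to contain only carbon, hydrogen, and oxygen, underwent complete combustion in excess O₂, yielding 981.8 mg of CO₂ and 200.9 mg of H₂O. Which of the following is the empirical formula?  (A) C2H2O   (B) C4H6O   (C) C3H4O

mol C = 0.9818 g CO₂ ÷ 44.009 g/mol = 0.022309 mol
mol H = 2 × 0.2009 g H₂O ÷ 18.015 g/mol = 0.022304 mol
mass O = 0.4689 − (0.26795 + 0.022482) = 0.17846 g → mol O = 0.17846 ÷ 15.999 = 0.011155 mol
Divide by the smallest (0.011155 mol): C 2.000, H 1.999, O 1.000

(A) C2H2O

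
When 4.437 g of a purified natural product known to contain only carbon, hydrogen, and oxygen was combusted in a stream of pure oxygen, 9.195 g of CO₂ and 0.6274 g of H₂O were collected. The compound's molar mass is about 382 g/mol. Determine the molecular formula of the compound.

C18H6O10

mol C = 9.195 g CO₂ ÷ 44.009 g/mol = 0.20893 mol
mol H = 2 × 0.6274 g H₂O ÷ 18.015 g/mol = 0.069653 mol
mass O = 4.437 − (2.5095 + 0.070210) = 1.8573 g → mol O = 1.8573 ÷ 15.999 = 0.11609 mol
Divide by the smallest (0.069653 mol): C 3.000, H 1.000, O 1.667
Multiplying each by 3 gives whole numbers: C 9.00, H 3.00, O 5.00
Empirical formula: C9H3O5
Empirical-formula mass = 191.12 g/mol; 382 ÷ 191.12 ≈ 2, so the molecular formula is C18H6O10.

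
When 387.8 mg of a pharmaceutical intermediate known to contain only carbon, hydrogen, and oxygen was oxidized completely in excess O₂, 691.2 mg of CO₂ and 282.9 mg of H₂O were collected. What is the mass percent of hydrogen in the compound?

mol C = 0.6912 g CO₂ ÷ 44.009 g/mol = 0.015706 mol
mol H = 2 × 0.2829 g H₂O ÷ 18.015 g/mol = 0.031407 mol
mass O = 0.3878 − (0.18864 + 0.031658) = 0.16750 g → mol O = 0.16750 ÷ 15.999 = 0.010469 mol
mass % H = 0.031658 g ÷ 0.3878 g × 100%

8.16%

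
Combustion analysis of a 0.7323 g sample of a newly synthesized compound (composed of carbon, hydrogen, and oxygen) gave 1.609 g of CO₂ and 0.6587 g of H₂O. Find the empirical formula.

mol C = 1.609 g CO₂ ÷ 44.009 g/mol = 0.036561 mol
mol H = 2 × 0.6587 g H₂O ÷ 18.015 g/mol = 0.073128 mol
mass O = 0.7323 − (0.43913 + 0.073713) = 0.21946 g → mol O = 0.21946 ÷ 15.999 = 0.013717 mol
Divide by the smallest (0.013717 mol): C 2.665, H 5.331, O 1.000
Multiplying each by 3 gives whole numbers: C 8.00, H 15.99, O 3.00

C8H16O3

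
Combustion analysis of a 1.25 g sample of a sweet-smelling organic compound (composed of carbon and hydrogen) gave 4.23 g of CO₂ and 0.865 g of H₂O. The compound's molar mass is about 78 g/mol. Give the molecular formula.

mol C = 4.23 g CO₂ ÷ 44.009 g/mol = 0.09612 mol
mol H = 2 × 0.865 g H₂O ÷ 18.015 g/mol = 0.09603 mol
Divide by the smallest (0.09603 mol): C 1.001, H 1.000
Empirical formula: CH
Empirical-formula mass = 13.02 g/mol; 78 ÷ 13.02 ≈ 6, so the molecular formula is C6H6.

C6H6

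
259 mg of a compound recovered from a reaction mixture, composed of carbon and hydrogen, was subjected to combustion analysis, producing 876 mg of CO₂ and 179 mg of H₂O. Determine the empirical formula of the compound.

CH

mol C = 0.876 g CO₂ ÷ 44.009 g/mol = 0.01991 mol
mol H = 2 × 0.179 g H₂O ÷ 18.015 g/mol = 0.01987 mol
Divide by the smallest (0.01987 mol): C 1.002, H 1.000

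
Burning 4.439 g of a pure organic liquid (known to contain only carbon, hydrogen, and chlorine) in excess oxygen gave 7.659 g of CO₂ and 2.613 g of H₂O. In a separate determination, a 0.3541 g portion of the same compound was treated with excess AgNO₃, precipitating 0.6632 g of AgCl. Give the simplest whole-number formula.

C3H5Cl

mol C = 7.659 g CO₂ ÷ 44.009 g/mol = 0.17403 mol
mol H = 2 × 2.613 g H₂O ÷ 18.015 g/mol = 0.29009 mol
From the AgCl data: mol Cl per gram of compound = (0.6632 ÷ 143.318) ÷ 0.3541 = 0.013068 mol/g, so in the 4.439 g combustion sample mol Cl = 0.058010 mol
Divide by the smallest (0.058010 mol): C 3.000, H 5.001, Cl 1.000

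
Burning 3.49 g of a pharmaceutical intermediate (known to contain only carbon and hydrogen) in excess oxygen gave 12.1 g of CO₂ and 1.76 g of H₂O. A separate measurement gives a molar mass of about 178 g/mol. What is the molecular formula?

mol C = 12.1 g CO₂ ÷ 44.009 g/mol = 0.2749 mol
mol H = 2 × 1.76 g H₂O ÷ 18.015 g/mol = 0.1954 mol
Divide by the smallest (0.1954 mol): C 1.407, H 1.000
Multiplying each by 5 gives whole numbers: C 7.04, H 5.00
Empirical formula: C7H5
Empirical-formula mass = 89.12 g/mol; 178 ÷ 89.12 ≈ 2, so the molecular formula is C14H10.

C14H10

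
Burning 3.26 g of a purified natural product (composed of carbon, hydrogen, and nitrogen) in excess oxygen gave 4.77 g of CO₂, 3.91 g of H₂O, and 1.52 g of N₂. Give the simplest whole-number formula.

CH4N

mol C = 4.77 g CO₂ ÷ 44.009 g/mol = 0.1084 mol
mol H = 2 × 3.91 g H₂O ÷ 18.015 g/mol = 0.4341 mol
mol N = 2 × 1.52 g N₂ ÷ 28.014 g/mol = 0.1085 mol
Divide by the smallest (0.1084 mol): C 1.000, H 4.005, N 1.001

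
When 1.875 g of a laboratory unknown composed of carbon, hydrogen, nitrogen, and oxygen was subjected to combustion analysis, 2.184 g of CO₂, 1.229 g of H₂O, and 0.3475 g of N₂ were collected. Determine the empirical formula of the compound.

mol C = 2.184 g CO₂ ÷ 44.009 g/mol = 0.049626 mol
mol H = 2 × 1.229 g H₂O ÷ 18.015 g/mol = 0.13644 mol
mol N = 2 × 0.3475 g N₂ ÷ 28.014 g/mol = 0.024809 mol
mass O = 1.875 − (0.59606 + 0.13753 + 0.34750) = 0.79391 g → mol O = 0.79391 ÷ 15.999 = 0.049622 mol
Divide by the smallest (0.024809 mol): C 2.000, H 5.500, N 1.000, O 2.000
Multiplying each by 2 gives whole numbers: C 4.00, H 11.00, N 2.00, O 4.00

C4H11N2O4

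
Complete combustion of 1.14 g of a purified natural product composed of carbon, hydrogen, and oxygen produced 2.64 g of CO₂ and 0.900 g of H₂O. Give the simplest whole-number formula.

mol C = 2.64 g CO₂ ÷ 44.009 g/mol = 0.05999 mol
mol H = 2 × 0.900 g H₂O ÷ 18.015 g/mol = 0.09992 mol
mass O = 1.14 − (0.7205 + 0.1007) = 0.3188 g → mol O = 0.3188 ÷ 15.999 = 0.01992 mol
Divide by the smallest (0.01992 mol): C 3.011, H 5.015, O 1.000

C3H5O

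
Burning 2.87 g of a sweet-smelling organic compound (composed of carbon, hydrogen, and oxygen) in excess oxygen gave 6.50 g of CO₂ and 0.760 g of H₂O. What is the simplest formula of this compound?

mol C = 6.50 g CO₂ ÷ 44.009 g/mol = 0.1477 mol
mol H = 2 × 0.760 g H₂O ÷ 18.015 g/mol = 0.08437 mol
mass O = 2.87 − (1.774 + 0.08505) = 1.011 g → mol O = 1.011 ÷ 15.999 = 0.06319 mol
Divide by the smallest (0.06319 mol): C 2.337, H 1.335, O 1.000
Multiplying each by 3 gives whole numbers: C 7.01, H 4.01, O 3.00

C7H4O3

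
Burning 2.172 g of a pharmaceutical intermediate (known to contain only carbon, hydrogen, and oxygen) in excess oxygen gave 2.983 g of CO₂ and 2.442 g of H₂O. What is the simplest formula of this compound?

CH4O

mol C = 2.983 g CO₂ ÷ 44.009 g/mol = 0.067782 mol
mol H = 2 × 2.442 g H₂O ÷ 18.015 g/mol = 0.27111 mol
mass O = 2.172 − (0.81412 + 0.27328) = 1.0846 g → mol O = 1.0846 ÷ 15.999 = 0.067792 mol
Divide by the smallest (0.067782 mol): C 1.000, H 4.000, O 1.000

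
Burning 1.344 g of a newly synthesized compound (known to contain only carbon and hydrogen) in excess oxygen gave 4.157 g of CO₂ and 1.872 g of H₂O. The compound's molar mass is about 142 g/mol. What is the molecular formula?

mol C = 4.157 g CO₂ ÷ 44.009 g/mol = 0.094458 mol
mol H = 2 × 1.872 g H₂O ÷ 18.015 g/mol = 0.20783 mol
Divide by the smallest (0.094458 mol): C 1.000, H 2.200
Multiplying each by 5 gives whole numbers: C 5.00, H 11.00
Empirical formula: C5H11
Empirical-formula mass = 71.14 g/mol; 142 ÷ 71.14 ≈ 2, so the molecular formula is C10H22.

C10H22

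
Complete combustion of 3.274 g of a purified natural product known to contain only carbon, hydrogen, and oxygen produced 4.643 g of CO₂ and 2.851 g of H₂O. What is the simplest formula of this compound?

CH3O

mol C = 4.643 g CO₂ ÷ 44.009 g/mol = 0.10550 mol
mol H = 2 × 2.851 g H₂O ÷ 18.015 g/mol = 0.31651 mol
mass O = 3.274 − (1.2672 + 0.31905) = 1.6878 g → mol O = 1.6878 ÷ 15.999 = 0.10549 mol
Divide by the smallest (0.10549 mol): C 1.000, H 3.000, O 1.000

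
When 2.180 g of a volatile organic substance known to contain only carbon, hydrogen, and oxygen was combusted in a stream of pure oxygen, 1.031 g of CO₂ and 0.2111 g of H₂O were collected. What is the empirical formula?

mol C = 1.031 g CO₂ ÷ 44.009 g/mol = 0.023427 mol
mol H = 2 × 0.2111 g H₂O ÷ 18.015 g/mol = 0.023436 mol
mass O = 2.180 − (0.28138 + 0.023624) = 1.8750 g → mol O = 1.8750 ÷ 15.999 = 0.11719 mol
Divide by the smallest (0.023427 mol): C 1.000, H 1.000, O 5.003

CHO5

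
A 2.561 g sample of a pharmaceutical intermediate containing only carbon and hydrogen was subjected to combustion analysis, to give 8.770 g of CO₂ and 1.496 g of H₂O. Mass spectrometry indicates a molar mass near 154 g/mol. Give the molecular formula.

C12H10

mol C = 8.770 g CO₂ ÷ 44.009 g/mol = 0.19928 mol
mol H = 2 × 1.496 g H₂O ÷ 18.015 g/mol = 0.16608 mol
Divide by the smallest (0.16608 mol): C 1.200, H 1.000
Multiplying each by 5 gives whole numbers: C 6.00, H 5.00
Empirical formula: C6H5
Empirical-formula mass = 77.11 g/mol; 154 ÷ 77.11 ≈ 2, so the molecular formula is C12H10.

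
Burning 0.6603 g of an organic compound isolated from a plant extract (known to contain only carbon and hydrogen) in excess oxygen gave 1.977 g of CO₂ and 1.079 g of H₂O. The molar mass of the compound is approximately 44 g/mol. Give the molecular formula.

mol C = 1.977 g CO₂ ÷ 44.009 g/mol = 0.044923 mol
mol H = 2 × 1.079 g H₂O ÷ 18.015 g/mol = 0.11979 mol
Divide by the smallest (0.044923 mol): C 1.000, H 2.667
Multiplying each by 3 gives whole numbers: C 3.00, H 8.00
Empirical formula: C3H8
Empirical-formula mass = 44.10 g/mol; 44 ÷ 44.10 ≈ 1, so the molecular formula is C3H8.

C3H8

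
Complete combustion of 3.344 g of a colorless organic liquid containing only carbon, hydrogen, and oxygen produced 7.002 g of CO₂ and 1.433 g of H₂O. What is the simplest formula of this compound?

C2H2O

mol C = 7.002 g CO₂ ÷ 44.009 g/mol = 0.15910 mol
mol H = 2 × 1.433 g H₂O ÷ 18.015 g/mol = 0.15909 mol
mass O = 3.344 − (1.9110 + 0.16036) = 1.2726 g → mol O = 1.2726 ÷ 15.999 = 0.079545 mol
Divide by the smallest (0.079545 mol): C 2.000, H 2.000, O 1.000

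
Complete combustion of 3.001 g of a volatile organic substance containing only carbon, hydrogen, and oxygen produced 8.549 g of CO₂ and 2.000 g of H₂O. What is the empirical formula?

mol C = 8.549 g CO₂ ÷ 44.009 g/mol = 0.19426 mol
mol H = 2 × 2.000 g H₂O ÷ 18.015 g/mol = 0.22204 mol
mass O = 3.001 − (2.3332 + 0.22381) = 0.44398 g → mol O = 0.44398 ÷ 15.999 = 0.027751 mol
Divide by the smallest (0.027751 mol): C 7.000, H 8.001, O 1.000

C7H8O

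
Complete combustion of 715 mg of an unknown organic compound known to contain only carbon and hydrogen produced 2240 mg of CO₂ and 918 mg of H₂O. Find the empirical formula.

mol C = 2.24 g CO₂ ÷ 44.009 g/mol = 0.05090 mol
mol H = 2 × 0.918 g H₂O ÷ 18.015 g/mol = 0.1019 mol
Divide by the smallest (0.05090 mol): C 1.000, H 2.002

CH2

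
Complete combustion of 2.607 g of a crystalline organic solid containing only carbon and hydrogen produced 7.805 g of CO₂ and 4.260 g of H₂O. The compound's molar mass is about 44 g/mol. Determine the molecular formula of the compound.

C3H8

mol C = 7.805 g CO₂ ÷ 44.009 g/mol = 0.17735 mol
mol H = 2 × 4.260 g H₂O ÷ 18.015 g/mol = 0.47294 mol
Divide by the smallest (0.17735 mol): C 1.000, H 2.667
Multiplying each by 3 gives whole numbers: C 3.00, H 8.00
Empirical formula: C3H8
Empirical-formula mass = 44.10 g/mol; 44 ÷ 44.10 ≈ 1, so the molecular formula is C3H8.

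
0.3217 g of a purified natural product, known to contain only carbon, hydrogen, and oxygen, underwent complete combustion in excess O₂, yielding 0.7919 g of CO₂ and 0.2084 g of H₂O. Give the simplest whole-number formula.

C7H9O2

mol C = 0.7919 g CO₂ ÷ 44.009 g/mol = 0.017994 mol
mol H = 2 × 0.2084 g H₂O ÷ 18.015 g/mol = 0.023136 mol
mass O = 0.3217 − (0.21613 + 0.023321) = 0.082252 g → mol O = 0.082252 ÷ 15.999 = 0.0051411 mol
Divide by the smallest (0.0051411 mol): C 3.500, H 4.500, O 1.000
Multiplying each by 2 gives whole numbers: C 7.00, H 9.00, O 2.00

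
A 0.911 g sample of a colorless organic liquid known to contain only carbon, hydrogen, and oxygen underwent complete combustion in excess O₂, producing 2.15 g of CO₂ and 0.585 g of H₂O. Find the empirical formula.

mol C = 2.15 g CO₂ ÷ 44.009 g/mol = 0.04885 mol
mol H = 2 × 0.585 g H₂O ÷ 18.015 g/mol = 0.06495 mol
mass O = 0.911 − (0.5868 + 0.06547) = 0.2588 g → mol O = 0.2588 ÷ 15.999 = 0.01617 mol
Divide by the smallest (0.01617 mol): C 3.021, H 4.016, O 1.000

C3H4O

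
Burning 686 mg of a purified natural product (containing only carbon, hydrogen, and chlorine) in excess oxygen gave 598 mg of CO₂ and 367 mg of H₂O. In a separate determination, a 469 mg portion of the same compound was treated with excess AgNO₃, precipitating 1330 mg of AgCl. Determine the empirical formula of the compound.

CH3Cl

mol C = 0.598 g CO₂ ÷ 44.009 g/mol = 0.01359 mol
mol H = 2 × 0.367 g H₂O ÷ 18.015 g/mol = 0.04074 mol
From the AgCl data: mol Cl per gram of compound = (1.33 ÷ 143.318) ÷ 0.469 = 0.01979 mol/g, so in the 0.686 g combustion sample mol Cl = 0.01357 mol
Divide by the smallest (0.01357 mol): C 1.001, H 3.002, Cl 1.000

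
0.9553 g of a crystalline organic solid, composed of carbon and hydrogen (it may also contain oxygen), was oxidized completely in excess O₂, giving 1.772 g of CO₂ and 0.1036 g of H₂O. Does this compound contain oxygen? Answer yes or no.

mol C = 1.772 g CO₂ ÷ 44.009 g/mol = 0.040264 mol
mol H = 2 × 0.1036 g H₂O ÷ 18.015 g/mol = 0.011502 mol
C and H account for only 0.49521 g of the 0.9553 g sample; the remaining 0.46009 g must be oxygen.

yes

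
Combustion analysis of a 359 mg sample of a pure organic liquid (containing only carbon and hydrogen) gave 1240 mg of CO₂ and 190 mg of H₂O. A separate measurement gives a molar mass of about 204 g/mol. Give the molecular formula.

mol C = 1.24 g CO₂ ÷ 44.009 g/mol = 0.02818 mol
mol H = 2 × 0.190 g H₂O ÷ 18.015 g/mol = 0.02109 mol
Divide by the smallest (0.02109 mol): C 1.336, H 1.000
Multiplying each by 3 gives whole numbers: C 4.01, H 3.00
Empirical formula: C4H3
Empirical-formula mass = 51.07 g/mol; 204 ÷ 51.07 ≈ 4, so the molecular formula is C16H12.

C16H12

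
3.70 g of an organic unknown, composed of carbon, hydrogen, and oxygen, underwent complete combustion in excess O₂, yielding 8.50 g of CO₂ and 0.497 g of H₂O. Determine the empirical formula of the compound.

C7H2O3

mol C = 8.50 g CO₂ ÷ 44.009 g/mol = 0.1931 mol
mol H = 2 × 0.497 g H₂O ÷ 18.015 g/mol = 0.05518 mol
mass O = 3.70 − (2.320 + 0.05562) = 1.325 g → mol O = 1.325 ÷ 15.999 = 0.08279 mol
Divide by the smallest (0.05518 mol): C 3.500, H 1.000, O 1.500
Multiplying each by 2 gives whole numbers: C 7.00, H 2.00, O 3.00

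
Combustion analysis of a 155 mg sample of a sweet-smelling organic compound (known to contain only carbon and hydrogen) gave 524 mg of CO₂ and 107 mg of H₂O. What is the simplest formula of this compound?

CH

mol C = 0.524 g CO₂ ÷ 44.009 g/mol = 0.01191 mol
mol H = 2 × 0.107 g H₂O ÷ 18.015 g/mol = 0.01188 mol
Divide by the smallest (0.01188 mol): C 1.002, H 1.000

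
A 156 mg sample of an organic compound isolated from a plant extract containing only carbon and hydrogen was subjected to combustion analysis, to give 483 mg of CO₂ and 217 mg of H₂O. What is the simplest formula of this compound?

mol C = 0.483 g CO₂ ÷ 44.009 g/mol = 0.01098 mol
mol H = 2 × 0.217 g H₂O ÷ 18.015 g/mol = 0.02409 mol
Divide by the smallest (0.01098 mol): C 1.000, H 2.195
Multiplying each by 5 gives whole numbers: C 5.00, H 10.98

C5H11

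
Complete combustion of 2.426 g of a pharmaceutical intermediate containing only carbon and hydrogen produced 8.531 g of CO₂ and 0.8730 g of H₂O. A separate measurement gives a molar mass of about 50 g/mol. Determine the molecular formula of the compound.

mol C = 8.531 g CO₂ ÷ 44.009 g/mol = 0.19385 mol
mol H = 2 × 0.8730 g H₂O ÷ 18.015 g/mol = 0.096919 mol
Divide by the smallest (0.096919 mol): C 2.000, H 1.000
Empirical formula: C2H
Empirical-formula mass = 25.03 g/mol; 50 ÷ 25.03 ≈ 2, so the molecular formula is C4H2.

C4H2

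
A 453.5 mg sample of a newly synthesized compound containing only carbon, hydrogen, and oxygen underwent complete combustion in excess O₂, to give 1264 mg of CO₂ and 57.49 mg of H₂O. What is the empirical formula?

C9H2O2

mol C = 1.264 g CO₂ ÷ 44.009 g/mol = 0.028721 mol
mol H = 2 × 0.05749 g H₂O ÷ 18.015 g/mol = 0.0063825 mol
mass O = 0.4535 − (0.34497 + 0.0064335) = 0.10209 g → mol O = 0.10209 ÷ 15.999 = 0.0063813 mol
Divide by the smallest (0.0063813 mol): C 4.501, H 1.000, O 1.000
Multiplying each by 2 gives whole numbers: C 9.00, H 2.00, O 2.00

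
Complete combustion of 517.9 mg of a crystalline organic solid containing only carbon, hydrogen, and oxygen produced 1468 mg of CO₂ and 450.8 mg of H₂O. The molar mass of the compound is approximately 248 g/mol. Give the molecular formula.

mol C = 1.468 g CO₂ ÷ 44.009 g/mol = 0.033357 mol
mol H = 2 × 0.4508 g H₂O ÷ 18.015 g/mol = 0.050047 mol
mass O = 0.5179 − (0.40065 + 0.050448) = 0.066804 g → mol O = 0.066804 ÷ 15.999 = 0.0041755 mol
Divide by the smallest (0.0041755 mol): C 7.989, H 11.986, O 1.000
Empirical formula: C8H12O
Empirical-formula mass = 124.18 g/mol; 248 ÷ 124.18 ≈ 2, so the molecular formula is C16H24O2.

C16H24O2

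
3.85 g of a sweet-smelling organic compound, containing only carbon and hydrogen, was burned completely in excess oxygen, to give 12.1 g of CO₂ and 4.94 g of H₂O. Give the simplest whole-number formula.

mol C = 12.1 g CO₂ ÷ 44.009 g/mol = 0.2749 mol
mol H = 2 × 4.94 g H₂O ÷ 18.015 g/mol = 0.5484 mol
Divide by the smallest (0.2749 mol): C 1.000, H 1.995

CH2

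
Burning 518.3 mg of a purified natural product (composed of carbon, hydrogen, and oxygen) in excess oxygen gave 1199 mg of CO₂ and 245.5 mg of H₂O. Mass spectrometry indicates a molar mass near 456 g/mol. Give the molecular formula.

mol C = 1.199 g CO₂ ÷ 44.009 g/mol = 0.027244 mol
mol H = 2 × 0.2455 g H₂O ÷ 18.015 g/mol = 0.027255 mol
mass O = 0.5183 − (0.32723 + 0.027473) = 0.16359 g → mol O = 0.16359 ÷ 15.999 = 0.010225 mol
Divide by the smallest (0.010225 mol): C 2.664, H 2.665, O 1.000
Multiplying each by 3 gives whole numbers: C 7.99, H 8.00, O 3.00
Empirical formula: C8H8O3
Empirical-formula mass = 152.15 g/mol; 456 ÷ 152.15 ≈ 3, so the molecular formula is C24H24O9.

C24H24O9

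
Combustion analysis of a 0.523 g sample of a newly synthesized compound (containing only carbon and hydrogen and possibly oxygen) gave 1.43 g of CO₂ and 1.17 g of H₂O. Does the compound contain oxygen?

no

mol C = 1.43 g CO₂ ÷ 44.009 g/mol = 0.03249 mol
mol H = 2 × 1.17 g H₂O ÷ 18.015 g/mol = 0.1299 mol
C and H together account for 0.5212 g — essentially the entire 0.523 g sample — so the compound contains no oxygen.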